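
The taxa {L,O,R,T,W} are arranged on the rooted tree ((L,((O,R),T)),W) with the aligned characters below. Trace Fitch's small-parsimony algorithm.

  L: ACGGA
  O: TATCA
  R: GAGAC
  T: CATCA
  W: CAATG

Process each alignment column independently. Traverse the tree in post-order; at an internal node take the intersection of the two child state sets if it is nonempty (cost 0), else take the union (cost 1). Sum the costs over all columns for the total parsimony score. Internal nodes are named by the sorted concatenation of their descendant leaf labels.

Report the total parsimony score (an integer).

12

OR@0: {T} ∪ {G} = {G,T} (union, +1)
ORT@0: {G,T} ∪ {C} = {C,G,T} (union, +1)
LORT@0: {A} ∪ {C,G,T} = {A,C,G,T} (union, +1)
LORTW@0: {A,C,G,T} ∩ {C} = {C} (intersection, +0)
OR@1: {A} ∩ {A} = {A} (intersection, +0)
ORT@1: {A} ∩ {A} = {A} (intersection, +0)
LORT@1: {C} ∪ {A} = {A,C} (union, +1)
LORTW@1: {A,C} ∩ {A} = {A} (intersection, +0)
OR@2: {T} ∪ {G} = {G,T} (union, +1)
ORT@2: {G,T} ∩ {T} = {T} (intersection, +0)
LORT@2: {G} ∪ {T} = {G,T} (union, +1)
LORTW@2: {G,T} ∪ {A} = {A,G,T} (union, +1)
OR@3: {C} ∪ {A} = {A,C} (union, +1)
ORT@3: {A,C} ∩ {C} = {C} (intersection, +0)
LORT@3: {G} ∪ {C} = {C,G} (union, +1)
LORTW@3: {C,G} ∪ {T} = {C,G,T} (union, +1)
OR@4: {A} ∪ {C} = {A,C} (union, +1)
ORT@4: {A,C} ∩ {A} = {A} (intersection, +0)
LORT@4: {A} ∩ {A} = {A} (intersection, +0)
LORTW@4: {A} ∪ {G} = {A,G} (union, +1)
per-site changes: [3, 1, 3, 3, 2]; total = 12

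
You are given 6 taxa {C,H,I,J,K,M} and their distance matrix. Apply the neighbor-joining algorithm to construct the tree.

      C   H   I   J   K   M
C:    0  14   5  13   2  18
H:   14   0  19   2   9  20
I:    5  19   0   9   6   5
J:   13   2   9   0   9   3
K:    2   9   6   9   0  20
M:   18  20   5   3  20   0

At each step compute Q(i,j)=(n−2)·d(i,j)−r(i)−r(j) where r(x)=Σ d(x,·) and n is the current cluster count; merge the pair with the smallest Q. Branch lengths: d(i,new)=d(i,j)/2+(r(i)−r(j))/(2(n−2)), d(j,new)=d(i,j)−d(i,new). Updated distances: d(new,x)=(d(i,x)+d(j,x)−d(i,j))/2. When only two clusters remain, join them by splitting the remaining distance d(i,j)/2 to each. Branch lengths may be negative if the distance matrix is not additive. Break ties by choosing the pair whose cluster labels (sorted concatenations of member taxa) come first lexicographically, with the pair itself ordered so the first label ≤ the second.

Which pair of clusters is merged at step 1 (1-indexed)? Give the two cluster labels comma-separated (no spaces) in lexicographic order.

H,J

iteration 1: select H,J (d=2, Q=-92); attach at lengths (9/2, -5/2); label the merged cluster HJ
  updated: d(C,HJ)=25/2, d(HJ,I)=13, d(HJ,K)=8, d(HJ,M)=21/2
iteration 2: select C,K (d=2, Q=-135/2); attach at lengths (5/4, 3/4); label the merged cluster CK
  updated: d(CK,HJ)=37/4, d(CK,I)=9/2, d(CK,M)=18
iteration 3: select CK,HJ (d=37/4, Q=-46); attach at lengths (35/8, 39/8); label the merged cluster CHJK
  updated: d(CHJK,I)=33/8, d(CHJK,M)=77/8
iteration 4: select CHJK,I (d=33/8, Q=-75/4); attach at lengths (35/8, -1/4); label the merged cluster CHIJK
  updated: d(CHIJK,M)=21/4
iteration 5: select CHIJK,M (d=21/4); attach at lengths (21/8, 21/8); label the merged cluster CHIJKM
final tree: ((((C:5/4,K:3/4):35/8,(H:9/2,J:-5/2):39/8):35/8,I:-1/4):21/8,M:21/8)
total length: 181/8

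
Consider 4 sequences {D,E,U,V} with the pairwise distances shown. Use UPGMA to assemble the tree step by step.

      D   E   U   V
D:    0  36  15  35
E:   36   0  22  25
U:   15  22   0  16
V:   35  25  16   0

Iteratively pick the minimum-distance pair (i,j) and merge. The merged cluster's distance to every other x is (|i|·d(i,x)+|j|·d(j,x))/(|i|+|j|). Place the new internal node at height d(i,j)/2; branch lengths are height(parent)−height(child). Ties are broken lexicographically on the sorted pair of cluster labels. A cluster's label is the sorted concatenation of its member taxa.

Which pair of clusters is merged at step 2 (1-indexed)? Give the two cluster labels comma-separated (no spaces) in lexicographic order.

E,V

1. join D+U (d=15) ⇒ DU; edges |D|=15/2, |U|=15/2
  updated: d(DU,E)=29, d(DU,V)=51/2
2. join E+V (d=25) ⇒ EV; edges |E|=25/2, |V|=25/2
  updated: d(DU,EV)=109/4
3. join DU+EV (d=109/4) ⇒ DEUV; edges |DU|=49/8, |EV|=9/8
final tree: ((D:15/2,U:15/2):49/8,(E:25/2,V:25/2):9/8)
total length: 189/4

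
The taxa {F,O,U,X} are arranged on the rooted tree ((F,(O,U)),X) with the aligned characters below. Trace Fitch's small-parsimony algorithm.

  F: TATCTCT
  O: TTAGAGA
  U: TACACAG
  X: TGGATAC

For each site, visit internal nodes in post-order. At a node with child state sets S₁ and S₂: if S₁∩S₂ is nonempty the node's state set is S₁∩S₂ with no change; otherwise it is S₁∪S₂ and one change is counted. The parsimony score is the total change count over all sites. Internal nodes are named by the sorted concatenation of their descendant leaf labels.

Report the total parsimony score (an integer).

14

OU@0: {T} ∩ {T} = {T} (intersection, +0)
FOU@0: {T} ∩ {T} = {T} (intersection, +0)
FOUX@0: {T} ∩ {T} = {T} (intersection, +0)
OU@1: {T} ∪ {A} = {A,T} (union, +1)
FOU@1: {A} ∩ {A,T} = {A} (intersection, +0)
FOUX@1: {A} ∪ {G} = {A,G} (union, +1)
OU@2: {A} ∪ {C} = {A,C} (union, +1)
FOU@2: {T} ∪ {A,C} = {A,C,T} (union, +1)
FOUX@2: {A,C,T} ∪ {G} = {A,C,G,T} (union, +1)
OU@3: {G} ∪ {A} = {A,G} (union, +1)
FOU@3: {C} ∪ {A,G} = {A,C,G} (union, +1)
FOUX@3: {A,C,G} ∩ {A} = {A} (intersection, +0)
OU@4: {A} ∪ {C} = {A,C} (union, +1)
FOU@4: {T} ∪ {A,C} = {A,C,T} (union, +1)
FOUX@4: {A,C,T} ∩ {T} = {T} (intersection, +0)
OU@5: {G} ∪ {A} = {A,G} (union, +1)
FOU@5: {C} ∪ {A,G} = {A,C,G} (union, +1)
FOUX@5: {A,C,G} ∩ {A} = {A} (intersection, +0)
OU@6: {A} ∪ {G} = {A,G} (union, +1)
FOU@6: {T} ∪ {A,G} = {A,G,T} (union, +1)
FOUX@6: {A,G,T} ∪ {C} = {A,C,G,T} (union, +1)
per-site changes: [0, 2, 3, 2, 2, 2, 3]; total = 14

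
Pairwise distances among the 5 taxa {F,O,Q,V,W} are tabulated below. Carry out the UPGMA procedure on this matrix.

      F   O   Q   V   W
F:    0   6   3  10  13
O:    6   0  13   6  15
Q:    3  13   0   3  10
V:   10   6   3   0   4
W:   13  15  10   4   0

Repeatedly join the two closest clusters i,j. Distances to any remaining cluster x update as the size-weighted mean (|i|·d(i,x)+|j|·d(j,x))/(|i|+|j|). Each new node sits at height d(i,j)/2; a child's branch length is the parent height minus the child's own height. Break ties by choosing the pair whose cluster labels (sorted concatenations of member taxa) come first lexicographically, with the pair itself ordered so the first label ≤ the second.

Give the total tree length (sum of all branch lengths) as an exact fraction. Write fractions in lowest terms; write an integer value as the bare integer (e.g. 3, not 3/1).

18

iteration 1: select F,Q (d=3); attach at lengths (3/2, 3/2); label the merged cluster FQ
  updated: d(FQ,O)=19/2, d(FQ,V)=13/2, d(FQ,W)=23/2
iteration 2: select V,W (d=4); attach at lengths (2, 2); label the merged cluster VW
  updated: d(FQ,VW)=9, d(O,VW)=21/2
iteration 3: select FQ,VW (d=9); attach at lengths (3, 5/2); label the merged cluster FQVW
  updated: d(FQVW,O)=10
iteration 4: select FQVW,O (d=10); attach at lengths (1/2, 5); label the merged cluster FOQVW
final tree: (((F:3/2,Q:3/2):3,(V:2,W:2):5/2):1/2,O:5)
total length: 18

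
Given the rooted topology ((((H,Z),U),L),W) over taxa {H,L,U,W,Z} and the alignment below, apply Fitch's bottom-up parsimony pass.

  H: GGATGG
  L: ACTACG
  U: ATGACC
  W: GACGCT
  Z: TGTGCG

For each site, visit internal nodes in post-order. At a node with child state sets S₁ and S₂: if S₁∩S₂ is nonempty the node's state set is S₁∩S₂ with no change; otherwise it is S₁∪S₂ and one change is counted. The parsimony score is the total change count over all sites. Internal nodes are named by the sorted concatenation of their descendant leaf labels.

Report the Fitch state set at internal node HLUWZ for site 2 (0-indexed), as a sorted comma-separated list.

C,T

[col 0] HZ: children H:{G}, Z:{T} ∪→ {G,T}; cost 1
[col 0] HUZ: children HZ:{G,T}, U:{A} ∪→ {A,G,T}; cost 1
[col 0] HLUZ: children HUZ:{A,G,T}, L:{A} ∩→ {A}; cost 0
[col 0] HLUWZ: children HLUZ:{A}, W:{G} ∪→ {A,G}; cost 1
[col 1] HZ: children H:{G}, Z:{G} ∩→ {G}; cost 0
[col 1] HUZ: children HZ:{G}, U:{T} ∪→ {G,T}; cost 1
[col 1] HLUZ: children HUZ:{G,T}, L:{C} ∪→ {C,G,T}; cost 1
[col 1] HLUWZ: children HLUZ:{C,G,T}, W:{A} ∪→ {A,C,G,T}; cost 1
[col 2] HZ: children H:{A}, Z:{T} ∪→ {A,T}; cost 1
[col 2] HUZ: children HZ:{A,T}, U:{G} ∪→ {A,G,T}; cost 1
[col 2] HLUZ: children HUZ:{A,G,T}, L:{T} ∩→ {T}; cost 0
[col 2] HLUWZ: children HLUZ:{T}, W:{C} ∪→ {C,T}; cost 1
[col 3] HZ: children H:{T}, Z:{G} ∪→ {G,T}; cost 1
[col 3] HUZ: children HZ:{G,T}, U:{A} ∪→ {A,G,T}; cost 1
[col 3] HLUZ: children HUZ:{A,G,T}, L:{A} ∩→ {A}; cost 0
[col 3] HLUWZ: children HLUZ:{A}, W:{G} ∪→ {A,G}; cost 1
[col 4] HZ: children H:{G}, Z:{C} ∪→ {C,G}; cost 1
[col 4] HUZ: children HZ:{C,G}, U:{C} ∩→ {C}; cost 0
[col 4] HLUZ: children HUZ:{C}, L:{C} ∩→ {C}; cost 0
[col 4] HLUWZ: children HLUZ:{C}, W:{C} ∩→ {C}; cost 0
[col 5] HZ: children H:{G}, Z:{G} ∩→ {G}; cost 0
[col 5] HUZ: children HZ:{G}, U:{C} ∪→ {C,G}; cost 1
[col 5] HLUZ: children HUZ:{C,G}, L:{G} ∩→ {G}; cost 0
[col 5] HLUWZ: children HLUZ:{G}, W:{T} ∪→ {G,T}; cost 1
per-site changes: [3, 3, 3, 3, 1, 2]; total = 15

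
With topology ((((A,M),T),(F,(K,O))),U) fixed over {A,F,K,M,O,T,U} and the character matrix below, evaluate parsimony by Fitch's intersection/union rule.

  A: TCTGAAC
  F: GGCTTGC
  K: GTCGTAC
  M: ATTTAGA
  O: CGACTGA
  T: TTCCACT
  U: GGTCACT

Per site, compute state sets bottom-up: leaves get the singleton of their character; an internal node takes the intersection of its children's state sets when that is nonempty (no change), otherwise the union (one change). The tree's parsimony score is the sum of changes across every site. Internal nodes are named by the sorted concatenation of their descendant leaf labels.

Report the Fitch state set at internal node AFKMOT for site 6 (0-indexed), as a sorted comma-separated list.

C

site 0, node AM: A={T} ∪ M={A} → {A,T} (+1)
site 0, node AMT: AM={A,T} ∩ T={T} → {T} (+0)
site 0, node KO: K={G} ∪ O={C} → {C,G} (+1)
site 0, node FKO: F={G} ∩ KO={C,G} → {G} (+0)
site 0, node AFKMOT: AMT={T} ∪ FKO={G} → {G,T} (+1)
site 0, node AFKMOTU: AFKMOT={G,T} ∩ U={G} → {G} (+0)
site 1, node AM: A={C} ∪ M={T} → {C,T} (+1)
site 1, node AMT: AM={C,T} ∩ T={T} → {T} (+0)
site 1, node KO: K={T} ∪ O={G} → {G,T} (+1)
site 1, node FKO: F={G} ∩ KO={G,T} → {G} (+0)
site 1, node AFKMOT: AMT={T} ∪ FKO={G} → {G,T} (+1)
site 1, node AFKMOTU: AFKMOT={G,T} ∩ U={G} → {G} (+0)
site 2, node AM: A={T} ∩ M={T} → {T} (+0)
site 2, node AMT: AM={T} ∪ T={C} → {C,T} (+1)
site 2, node KO: K={C} ∪ O={A} → {A,C} (+1)
site 2, node FKO: F={C} ∩ KO={A,C} → {C} (+0)
site 2, node AFKMOT: AMT={C,T} ∩ FKO={C} → {C} (+0)
site 2, node AFKMOTU: AFKMOT={C} ∪ U={T} → {C,T} (+1)
site 3, node AM: A={G} ∪ M={T} → {G,T} (+1)
site 3, node AMT: AM={G,T} ∪ T={C} → {C,G,T} (+1)
site 3, node KO: K={G} ∪ O={C} → {C,G} (+1)
site 3, node FKO: F={T} ∪ KO={C,G} → {C,G,T} (+1)
site 3, node AFKMOT: AMT={C,G,T} ∩ FKO={C,G,T} → {C,G,T} (+0)
site 3, node AFKMOTU: AFKMOT={C,G,T} ∩ U={C} → {C} (+0)
site 4, node AM: A={A} ∩ M={A} → {A} (+0)
site 4, node AMT: AM={A} ∩ T={A} → {A} (+0)
site 4, node KO: K={T} ∩ O={T} → {T} (+0)
site 4, node FKO: F={T} ∩ KO={T} → {T} (+0)
site 4, node AFKMOT: AMT={A} ∪ FKO={T} → {A,T} (+1)
site 4, node AFKMOTU: AFKMOT={A,T} ∩ U={A} → {A} (+0)
site 5, node AM: A={A} ∪ M={G} → {A,G} (+1)
site 5, node AMT: AM={A,G} ∪ T={C} → {A,C,G} (+1)
site 5, node KO: K={A} ∪ O={G} → {A,G} (+1)
site 5, node FKO: F={G} ∩ KO={A,G} → {G} (+0)
site 5, node AFKMOT: AMT={A,C,G} ∩ FKO={G} → {G} (+0)
site 5, node AFKMOTU: AFKMOT={G} ∪ U={C} → {C,G} (+1)
site 6, node AM: A={C} ∪ M={A} → {A,C} (+1)
site 6, node AMT: AM={A,C} ∪ T={T} → {A,C,T} (+1)
site 6, node KO: K={C} ∪ O={A} → {A,C} (+1)
site 6, node FKO: F={C} ∩ KO={A,C} → {C} (+0)
site 6, node AFKMOT: AMT={A,C,T} ∩ FKO={C} → {C} (+0)
site 6, node AFKMOTU: AFKMOT={C} ∪ U={T} → {C,T} (+1)
per-site changes: [3, 3, 3, 4, 1, 4, 4]; total = 22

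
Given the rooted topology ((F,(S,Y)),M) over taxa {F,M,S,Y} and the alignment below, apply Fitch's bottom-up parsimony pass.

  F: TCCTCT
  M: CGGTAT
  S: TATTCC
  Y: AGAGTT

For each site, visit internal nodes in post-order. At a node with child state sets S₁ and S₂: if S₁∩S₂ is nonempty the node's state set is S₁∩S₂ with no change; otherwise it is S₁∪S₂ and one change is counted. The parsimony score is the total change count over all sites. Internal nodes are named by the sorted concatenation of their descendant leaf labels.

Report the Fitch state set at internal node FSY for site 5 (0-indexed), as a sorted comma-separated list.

site 0, node SY: S={T} ∪ Y={A} → {A,T} (+1)
site 0, node FSY: F={T} ∩ SY={A,T} → {T} (+0)
site 0, node FMSY: FSY={T} ∪ M={C} → {C,T} (+1)
site 1, node SY: S={A} ∪ Y={G} → {A,G} (+1)
site 1, node FSY: F={C} ∪ SY={A,G} → {A,C,G} (+1)
site 1, node FMSY: FSY={A,C,G} ∩ M={G} → {G} (+0)
site 2, node SY: S={T} ∪ Y={A} → {A,T} (+1)
site 2, node FSY: F={C} ∪ SY={A,T} → {A,C,T} (+1)
site 2, node FMSY: FSY={A,C,T} ∪ M={G} → {A,C,G,T} (+1)
site 3, node SY: S={T} ∪ Y={G} → {G,T} (+1)
site 3, node FSY: F={T} ∩ SY={G,T} → {T} (+0)
site 3, node FMSY: FSY={T} ∩ M={T} → {T} (+0)
site 4, node SY: S={C} ∪ Y={T} → {C,T} (+1)
site 4, node FSY: F={C} ∩ SY={C,T} → {C} (+0)
site 4, node FMSY: FSY={C} ∪ M={A} → {A,C} (+1)
site 5, node SY: S={C} ∪ Y={T} → {C,T} (+1)
site 5, node FSY: F={T} ∩ SY={C,T} → {T} (+0)
site 5, node FMSY: FSY={T} ∩ M={T} → {T} (+0)
per-site changes: [2, 2, 3, 1, 2, 1]; total = 11

T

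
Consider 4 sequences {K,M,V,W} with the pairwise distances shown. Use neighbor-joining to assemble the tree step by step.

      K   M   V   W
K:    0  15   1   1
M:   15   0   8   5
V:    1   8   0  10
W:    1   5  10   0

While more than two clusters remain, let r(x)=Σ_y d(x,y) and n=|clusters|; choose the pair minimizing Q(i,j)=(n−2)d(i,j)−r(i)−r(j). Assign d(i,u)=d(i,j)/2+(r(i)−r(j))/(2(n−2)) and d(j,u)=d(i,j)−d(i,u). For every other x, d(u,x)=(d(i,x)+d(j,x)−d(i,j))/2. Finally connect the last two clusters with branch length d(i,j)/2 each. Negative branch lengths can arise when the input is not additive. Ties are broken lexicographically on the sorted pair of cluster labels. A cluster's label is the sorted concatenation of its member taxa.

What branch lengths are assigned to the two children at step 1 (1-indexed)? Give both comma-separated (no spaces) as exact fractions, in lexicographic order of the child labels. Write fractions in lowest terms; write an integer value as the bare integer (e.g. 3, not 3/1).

iteration 1: select K,V (d=1, Q=-34); attach at lengths (0, 1); label the merged cluster KV
  updated: d(KV,M)=11, d(KV,W)=5
iteration 2: select KV,M (d=11, Q=-21); attach at lengths (11/2, 11/2); label the merged cluster KMV
  updated: d(KMV,W)=-1/2
iteration 3: select KMV,W (d=-1/2); attach at lengths (-1/4, -1/4); label the merged cluster KMVW
final tree: (((K:0,V:1):11/2,M:11/2):-1/4,W:-1/4)
total length: 23/2

0,1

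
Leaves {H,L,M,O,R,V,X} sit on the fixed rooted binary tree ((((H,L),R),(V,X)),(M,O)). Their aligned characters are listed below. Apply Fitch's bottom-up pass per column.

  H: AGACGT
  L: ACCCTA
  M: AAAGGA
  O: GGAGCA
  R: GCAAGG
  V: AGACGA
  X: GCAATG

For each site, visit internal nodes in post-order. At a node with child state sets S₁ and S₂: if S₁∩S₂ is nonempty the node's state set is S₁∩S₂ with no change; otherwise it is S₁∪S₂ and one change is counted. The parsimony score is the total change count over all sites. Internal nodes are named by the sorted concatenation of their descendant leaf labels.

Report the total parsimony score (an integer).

17

HL@0: {A} ∩ {A} = {A} (intersection, +0)
HLR@0: {A} ∪ {G} = {A,G} (union, +1)
VX@0: {A} ∪ {G} = {A,G} (union, +1)
HLRVX@0: {A,G} ∩ {A,G} = {A,G} (intersection, +0)
MO@0: {A} ∪ {G} = {A,G} (union, +1)
HLMORVX@0: {A,G} ∩ {A,G} = {A,G} (intersection, +0)
HL@1: {G} ∪ {C} = {C,G} (union, +1)
HLR@1: {C,G} ∩ {C} = {C} (intersection, +0)
VX@1: {G} ∪ {C} = {C,G} (union, +1)
HLRVX@1: {C} ∩ {C,G} = {C} (intersection, +0)
MO@1: {A} ∪ {G} = {A,G} (union, +1)
HLMORVX@1: {C} ∪ {A,G} = {A,C,G} (union, +1)
HL@2: {A} ∪ {C} = {A,C} (union, +1)
HLR@2: {A,C} ∩ {A} = {A} (intersection, +0)
VX@2: {A} ∩ {A} = {A} (intersection, +0)
HLRVX@2: {A} ∩ {A} = {A} (intersection, +0)
MO@2: {A} ∩ {A} = {A} (intersection, +0)
HLMORVX@2: {A} ∩ {A} = {A} (intersection, +0)
HL@3: {C} ∩ {C} = {C} (intersection, +0)
HLR@3: {C} ∪ {A} = {A,C} (union, +1)
VX@3: {C} ∪ {A} = {A,C} (union, +1)
HLRVX@3: {A,C} ∩ {A,C} = {A,C} (intersection, +0)
MO@3: {G} ∩ {G} = {G} (intersection, +0)
HLMORVX@3: {A,C} ∪ {G} = {A,C,G} (union, +1)
HL@4: {G} ∪ {T} = {G,T} (union, +1)
HLR@4: {G,T} ∩ {G} = {G} (intersection, +0)
VX@4: {G} ∪ {T} = {G,T} (union, +1)
HLRVX@4: {G} ∩ {G,T} = {G} (intersection, +0)
MO@4: {G} ∪ {C} = {C,G} (union, +1)
HLMORVX@4: {G} ∩ {C,G} = {G} (intersection, +0)
HL@5: {T} ∪ {A} = {A,T} (union, +1)
HLR@5: {A,T} ∪ {G} = {A,G,T} (union, +1)
VX@5: {A} ∪ {G} = {A,G} (union, +1)
HLRVX@5: {A,G,T} ∩ {A,G} = {A,G} (intersection, +0)
MO@5: {A} ∩ {A} = {A} (intersection, +0)
HLMORVX@5: {A,G} ∩ {A} = {A} (intersection, +0)
per-site changes: [3, 4, 1, 3, 3, 3]; total = 17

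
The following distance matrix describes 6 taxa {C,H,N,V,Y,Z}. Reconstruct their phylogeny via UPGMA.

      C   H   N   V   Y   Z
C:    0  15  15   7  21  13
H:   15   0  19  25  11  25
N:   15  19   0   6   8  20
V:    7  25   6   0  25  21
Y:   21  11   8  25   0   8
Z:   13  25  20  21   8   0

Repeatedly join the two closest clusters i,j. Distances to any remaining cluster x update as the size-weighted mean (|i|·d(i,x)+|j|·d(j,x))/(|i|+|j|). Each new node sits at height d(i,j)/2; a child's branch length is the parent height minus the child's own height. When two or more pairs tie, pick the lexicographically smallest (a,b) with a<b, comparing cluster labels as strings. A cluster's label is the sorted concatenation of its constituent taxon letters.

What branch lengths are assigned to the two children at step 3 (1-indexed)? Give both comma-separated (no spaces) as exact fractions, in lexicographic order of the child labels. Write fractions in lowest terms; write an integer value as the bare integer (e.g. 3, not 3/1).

11/2,5/2

iteration 1: select N,V (d=6); attach at lengths (3, 3); label the merged cluster NV
  updated: d(C,NV)=11, d(H,NV)=22, d(NV,Y)=33/2, d(NV,Z)=41/2
iteration 2: select Y,Z (d=8); attach at lengths (4, 4); label the merged cluster YZ
  updated: d(C,YZ)=17, d(H,YZ)=18, d(NV,YZ)=37/2
iteration 3: select C,NV (d=11); attach at lengths (11/2, 5/2); label the merged cluster CNV
  updated: d(CNV,H)=59/3, d(CNV,YZ)=18
iteration 4: select CNV,YZ (d=18); attach at lengths (7/2, 5); label the merged cluster CNVYZ
  updated: d(CNVYZ,H)=19
iteration 5: select CNVYZ,H (d=19); attach at lengths (1/2, 19/2); label the merged cluster CHNVYZ
final tree: (((C:11/2,(N:3,V:3):5/2):7/2,(Y:4,Z:4):5):1/2,H:19/2)
total length: 81/2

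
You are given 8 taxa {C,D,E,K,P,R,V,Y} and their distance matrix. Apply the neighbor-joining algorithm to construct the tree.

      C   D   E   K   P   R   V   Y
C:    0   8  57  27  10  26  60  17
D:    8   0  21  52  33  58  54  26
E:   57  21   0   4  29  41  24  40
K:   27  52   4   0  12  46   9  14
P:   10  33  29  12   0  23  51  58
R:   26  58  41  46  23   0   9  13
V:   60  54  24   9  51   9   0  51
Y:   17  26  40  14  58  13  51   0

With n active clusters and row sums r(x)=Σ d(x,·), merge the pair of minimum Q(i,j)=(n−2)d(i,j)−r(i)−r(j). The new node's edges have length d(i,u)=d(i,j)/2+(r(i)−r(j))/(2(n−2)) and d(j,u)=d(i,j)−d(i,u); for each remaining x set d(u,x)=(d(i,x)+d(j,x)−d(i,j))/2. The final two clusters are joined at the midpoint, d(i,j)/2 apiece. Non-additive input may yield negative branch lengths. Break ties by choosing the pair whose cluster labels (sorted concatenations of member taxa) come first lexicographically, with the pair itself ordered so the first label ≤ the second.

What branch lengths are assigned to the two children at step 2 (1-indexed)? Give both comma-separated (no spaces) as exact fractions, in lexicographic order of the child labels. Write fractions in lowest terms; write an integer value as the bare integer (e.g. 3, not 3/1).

3/5,37/5

1. join R+V (d=9, Q=-420) ⇒ RV; edges |R|=1, |V|=8
  updated: d(C,RV)=77/2, d(D,RV)=103/2, d(E,RV)=28, d(K,RV)=23, d(P,RV)=65/2, d(RV,Y)=55/2
2. join C+D (d=8, Q=-309) ⇒ CD; edges |C|=3/5, |D|=37/5
  updated: d(CD,E)=35, d(CD,K)=71/2, d(CD,P)=35/2, d(CD,RV)=41, d(CD,Y)=35/2
3. join CD+Y (d=35/2, Q=-467/2) ⇒ CDY; edges |CD|=119/16, |Y|=161/16
  updated: d(CDY,E)=115/4, d(CDY,K)=16, d(CDY,P)=29, d(CDY,RV)=51/2
4. join E+K (d=4, Q=-531/4) ⇒ EK; edges |E|=187/24, |K|=-91/24
  updated: d(CDY,EK)=163/8, d(EK,P)=37/2, d(EK,RV)=47/2
5. join CDY+RV (d=51/2, Q=-843/8) ⇒ CDRVY; edges |CDY|=355/32, |RV|=461/32
  updated: d(CDRVY,EK)=147/16, d(CDRVY,P)=18
6. join CDRVY+EK (d=147/16, Q=-731/16) ⇒ CDEKRVY; edges |CDRVY|=139/32, |EK|=155/32
  updated: d(CDEKRVY,P)=437/32
7. join CDEKRVY+P (d=437/32) ⇒ CDEKPRVY; edges |CDEKRVY|=437/64, |P|=437/64
final tree: (((((C:3/5,D:37/5):119/16,Y:161/16):355/32,(R:1,V:8):461/32):139/32,(E:187/24,K:-91/24):155/32):437/64,P:437/64)
total length: 2779/32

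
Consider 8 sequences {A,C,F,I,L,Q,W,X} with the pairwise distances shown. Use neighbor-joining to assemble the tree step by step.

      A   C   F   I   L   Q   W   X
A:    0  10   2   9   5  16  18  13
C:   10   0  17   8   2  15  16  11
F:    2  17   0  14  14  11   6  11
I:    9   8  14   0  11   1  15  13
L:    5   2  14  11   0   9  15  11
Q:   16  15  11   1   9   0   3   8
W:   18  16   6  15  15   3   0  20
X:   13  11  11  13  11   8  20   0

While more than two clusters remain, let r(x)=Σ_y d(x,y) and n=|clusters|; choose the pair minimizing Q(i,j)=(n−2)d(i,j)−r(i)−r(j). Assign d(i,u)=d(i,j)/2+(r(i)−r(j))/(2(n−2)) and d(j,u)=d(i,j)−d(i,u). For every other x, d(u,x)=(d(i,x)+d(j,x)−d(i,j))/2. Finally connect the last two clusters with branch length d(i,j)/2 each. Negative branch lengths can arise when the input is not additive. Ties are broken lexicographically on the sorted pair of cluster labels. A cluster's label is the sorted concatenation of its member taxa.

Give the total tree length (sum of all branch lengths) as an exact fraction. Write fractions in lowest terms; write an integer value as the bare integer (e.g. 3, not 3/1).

1. join Q+W (d=3, Q=-138) ⇒ QW; edges |Q|=-1, |W|=4
  updated: d(A,QW)=31/2, d(C,QW)=14, d(F,QW)=7, d(I,QW)=13/2, d(L,QW)=21/2, d(QW,X)=25/2
2. join A+F (d=2, Q=-219/2) ⇒ AF; edges |A|=-1/20, |F|=41/20
  updated: d(AF,C)=25/2, d(AF,I)=21/2, d(AF,L)=17/2, d(AF,QW)=41/4, d(AF,X)=11
3. join C+L (d=2, Q=-165/2) ⇒ CL; edges |C|=25/16, |L|=7/16
  updated: d(AF,CL)=19/2, d(CL,I)=17/2, d(CL,QW)=45/4, d(CL,X)=10
4. join I+QW (d=13/2, Q=-119/2) ⇒ IQW; edges |I|=35/12, |QW|=43/12
  updated: d(AF,IQW)=57/8, d(CL,IQW)=53/8, d(IQW,X)=19/2
5. join AF+IQW (d=57/8, Q=-293/8) ⇒ AFIQW; edges |AF|=149/32, |IQW|=79/32
  updated: d(AFIQW,CL)=9/2, d(AFIQW,X)=107/16
6. join AFIQW+CL (d=9/2, Q=-339/16) ⇒ ACFILQW; edges |AFIQW|=19/32, |CL|=125/32
  updated: d(ACFILQW,X)=195/32
7. join ACFILQW+X (d=195/32) ⇒ ACFILQWX; edges |ACFILQW|=195/64, |X|=195/64
final tree: ((((A:-1/20,F:41/20):149/32,(I:35/12,(Q:-1,W:4):43/12):79/32):19/32,(C:25/16,L:7/16):125/32):195/64,X:195/64)
total length: 999/32

999/32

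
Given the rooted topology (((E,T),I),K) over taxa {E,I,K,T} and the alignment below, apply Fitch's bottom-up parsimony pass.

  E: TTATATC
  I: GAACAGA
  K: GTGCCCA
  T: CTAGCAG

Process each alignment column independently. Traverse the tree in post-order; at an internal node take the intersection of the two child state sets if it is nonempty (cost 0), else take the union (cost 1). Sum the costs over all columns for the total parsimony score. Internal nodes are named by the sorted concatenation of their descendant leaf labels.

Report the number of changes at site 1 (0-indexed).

site 0, node ET: E={T} ∪ T={C} → {C,T} (+1)
site 0, node EIT: ET={C,T} ∪ I={G} → {C,G,T} (+1)
site 0, node EIKT: EIT={C,G,T} ∩ K={G} → {G} (+0)
site 1, node ET: E={T} ∩ T={T} → {T} (+0)
site 1, node EIT: ET={T} ∪ I={A} → {A,T} (+1)
site 1, node EIKT: EIT={A,T} ∩ K={T} → {T} (+0)
site 2, node ET: E={A} ∩ T={A} → {A} (+0)
site 2, node EIT: ET={A} ∩ I={A} → {A} (+0)
site 2, node EIKT: EIT={A} ∪ K={G} → {A,G} (+1)
site 3, node ET: E={T} ∪ T={G} → {G,T} (+1)
site 3, node EIT: ET={G,T} ∪ I={C} → {C,G,T} (+1)
site 3, node EIKT: EIT={C,G,T} ∩ K={C} → {C} (+0)
site 4, node ET: E={A} ∪ T={C} → {A,C} (+1)
site 4, node EIT: ET={A,C} ∩ I={A} → {A} (+0)
site 4, node EIKT: EIT={A} ∪ K={C} → {A,C} (+1)
site 5, node ET: E={T} ∪ T={A} → {A,T} (+1)
site 5, node EIT: ET={A,T} ∪ I={G} → {A,G,T} (+1)
site 5, node EIKT: EIT={A,G,T} ∪ K={C} → {A,C,G,T} (+1)
site 6, node ET: E={C} ∪ T={G} → {C,G} (+1)
site 6, node EIT: ET={C,G} ∪ I={A} → {A,C,G} (+1)
site 6, node EIKT: EIT={A,C,G} ∩ K={A} → {A} (+0)
per-site changes: [2, 1, 1, 2, 2, 3, 2]; total = 13

1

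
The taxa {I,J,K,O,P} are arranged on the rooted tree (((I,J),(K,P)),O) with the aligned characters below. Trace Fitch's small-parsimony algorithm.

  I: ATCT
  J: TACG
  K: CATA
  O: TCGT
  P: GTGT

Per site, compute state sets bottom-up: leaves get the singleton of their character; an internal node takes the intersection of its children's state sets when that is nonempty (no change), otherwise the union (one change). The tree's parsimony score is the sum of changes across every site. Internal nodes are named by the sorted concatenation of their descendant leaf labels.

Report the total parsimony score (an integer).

[col 0] IJ: children I:{A}, J:{T} ∪→ {A,T}; cost 1
[col 0] KP: children K:{C}, P:{G} ∪→ {C,G}; cost 1
[col 0] IJKP: children IJ:{A,T}, KP:{C,G} ∪→ {A,C,G,T}; cost 1
[col 0] IJKOP: children IJKP:{A,C,G,T}, O:{T} ∩→ {T}; cost 0
[col 1] IJ: children I:{T}, J:{A} ∪→ {A,T}; cost 1
[col 1] KP: children K:{A}, P:{T} ∪→ {A,T}; cost 1
[col 1] IJKP: children IJ:{A,T}, KP:{A,T} ∩→ {A,T}; cost 0
[col 1] IJKOP: children IJKP:{A,T}, O:{C} ∪→ {A,C,T}; cost 1
[col 2] IJ: children I:{C}, J:{C} ∩→ {C}; cost 0
[col 2] KP: children K:{T}, P:{G} ∪→ {G,T}; cost 1
[col 2] IJKP: children IJ:{C}, KP:{G,T} ∪→ {C,G,T}; cost 1
[col 2] IJKOP: children IJKP:{C,G,T}, O:{G} ∩→ {G}; cost 0
[col 3] IJ: children I:{T}, J:{G} ∪→ {G,T}; cost 1
[col 3] KP: children K:{A}, P:{T} ∪→ {A,T}; cost 1
[col 3] IJKP: children IJ:{G,T}, KP:{A,T} ∩→ {T}; cost 0
[col 3] IJKOP: children IJKP:{T}, O:{T} ∩→ {T}; cost 0
per-site changes: [3, 3, 2, 2]; total = 10

10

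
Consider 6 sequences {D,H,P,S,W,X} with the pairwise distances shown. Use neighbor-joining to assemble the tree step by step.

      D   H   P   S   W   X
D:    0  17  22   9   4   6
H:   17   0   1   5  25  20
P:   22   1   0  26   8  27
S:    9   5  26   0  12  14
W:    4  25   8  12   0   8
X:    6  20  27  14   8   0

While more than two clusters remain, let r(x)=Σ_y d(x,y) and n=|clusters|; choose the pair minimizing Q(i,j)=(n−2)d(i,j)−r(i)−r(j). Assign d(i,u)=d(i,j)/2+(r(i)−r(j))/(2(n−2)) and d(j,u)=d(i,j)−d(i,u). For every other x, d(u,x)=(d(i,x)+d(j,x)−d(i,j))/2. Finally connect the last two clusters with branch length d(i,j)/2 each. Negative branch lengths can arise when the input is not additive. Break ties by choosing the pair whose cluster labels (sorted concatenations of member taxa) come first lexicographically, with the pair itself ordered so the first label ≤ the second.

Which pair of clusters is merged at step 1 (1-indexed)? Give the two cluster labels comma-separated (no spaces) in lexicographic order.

iteration 1: select H,P (d=1, Q=-148); attach at lengths (-3/2, 5/2); label the merged cluster HP
  updated: d(D,HP)=19, d(HP,S)=15, d(HP,W)=16, d(HP,X)=23
iteration 2: select HP,S (d=15, Q=-78); attach at lengths (34/3, 11/3); label the merged cluster HPS
  updated: d(D,HPS)=13/2, d(HPS,W)=13/2, d(HPS,X)=11
iteration 3: select D,X (d=6, Q=-59/2); attach at lengths (7/8, 41/8); label the merged cluster DX
  updated: d(DX,HPS)=23/4, d(DX,W)=3
iteration 4: select DX,HPS (d=23/4, Q=-61/4); attach at lengths (9/8, 37/8); label the merged cluster DHPSX
  updated: d(DHPSX,W)=15/8
iteration 5: select DHPSX,W (d=15/8); attach at lengths (15/16, 15/16); label the merged cluster DHPSWX
final tree: (((D:7/8,X:41/8):9/8,((H:-3/2,P:5/2):34/3,S:11/3):37/8):15/16,W:15/16)
total length: 237/8

H,P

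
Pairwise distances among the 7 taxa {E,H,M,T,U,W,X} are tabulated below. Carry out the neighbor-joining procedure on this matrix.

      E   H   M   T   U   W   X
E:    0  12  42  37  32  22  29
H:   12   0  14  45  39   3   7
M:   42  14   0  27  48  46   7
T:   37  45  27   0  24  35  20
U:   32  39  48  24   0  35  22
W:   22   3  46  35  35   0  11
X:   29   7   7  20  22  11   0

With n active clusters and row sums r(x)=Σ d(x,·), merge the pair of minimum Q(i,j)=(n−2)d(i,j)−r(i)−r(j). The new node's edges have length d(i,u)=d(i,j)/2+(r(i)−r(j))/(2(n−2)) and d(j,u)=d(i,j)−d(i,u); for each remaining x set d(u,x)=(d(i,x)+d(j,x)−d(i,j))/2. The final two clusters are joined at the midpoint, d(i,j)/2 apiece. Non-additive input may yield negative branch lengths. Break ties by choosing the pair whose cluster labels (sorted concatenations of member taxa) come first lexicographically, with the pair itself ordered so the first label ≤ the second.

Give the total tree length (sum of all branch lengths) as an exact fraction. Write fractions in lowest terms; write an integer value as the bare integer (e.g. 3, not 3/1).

577/8

1. join T+U (d=24, Q=-268) ⇒ TU; edges |T|=54/5, |U|=66/5
  updated: d(E,TU)=45/2, d(H,TU)=30, d(M,TU)=51/2, d(TU,W)=23, d(TU,X)=9
2. join M+X (d=7, Q=-339/2) ⇒ MX; edges |M|=199/16, |X|=-87/16
  updated: d(E,MX)=32, d(H,MX)=7, d(MX,TU)=55/4, d(MX,W)=25
3. join MX+TU (d=55/4, Q=-503/4) ⇒ MTUX; edges |MX|=119/24, |TU|=211/24
  updated: d(E,MTUX)=163/8, d(H,MTUX)=93/8, d(MTUX,W)=137/8
4. join E+MTUX (d=163/8, Q=-251/4) ⇒ EMTUX; edges |E|=23/2, |MTUX|=71/8
  updated: d(EMTUX,H)=13/8, d(EMTUX,W)=75/8
5. join EMTUX+H (d=13/8, Q=-14) ⇒ EHMTUX; edges |EMTUX|=4, |H|=-19/8
  updated: d(EHMTUX,W)=43/8
6. join EHMTUX+W (d=43/8) ⇒ EHMTUWX; edges |EHMTUX|=43/16, |W|=43/16
final tree: (((E:23/2,((M:199/16,X:-87/16):119/24,(T:54/5,U:66/5):211/24):71/8):4,H:-19/8):43/16,W:43/16)
total length: 577/8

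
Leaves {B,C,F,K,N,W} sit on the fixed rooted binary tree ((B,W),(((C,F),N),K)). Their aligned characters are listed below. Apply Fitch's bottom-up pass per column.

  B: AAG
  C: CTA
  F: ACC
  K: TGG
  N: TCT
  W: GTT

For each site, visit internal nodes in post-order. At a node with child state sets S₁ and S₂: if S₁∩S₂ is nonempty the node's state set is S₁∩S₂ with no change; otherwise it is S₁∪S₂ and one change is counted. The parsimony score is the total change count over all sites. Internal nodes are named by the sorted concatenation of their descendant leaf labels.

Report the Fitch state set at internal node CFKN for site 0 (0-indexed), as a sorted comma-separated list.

T

site 0, node BW: B={A} ∪ W={G} → {A,G} (+1)
site 0, node CF: C={C} ∪ F={A} → {A,C} (+1)
site 0, node CFN: CF={A,C} ∪ N={T} → {A,C,T} (+1)
site 0, node CFKN: CFN={A,C,T} ∩ K={T} → {T} (+0)
site 0, node BCFKNW: BW={A,G} ∪ CFKN={T} → {A,G,T} (+1)
site 1, node BW: B={A} ∪ W={T} → {A,T} (+1)
site 1, node CF: C={T} ∪ F={C} → {C,T} (+1)
site 1, node CFN: CF={C,T} ∩ N={C} → {C} (+0)
site 1, node CFKN: CFN={C} ∪ K={G} → {C,G} (+1)
site 1, node BCFKNW: BW={A,T} ∪ CFKN={C,G} → {A,C,G,T} (+1)
site 2, node BW: B={G} ∪ W={T} → {G,T} (+1)
site 2, node CF: C={A} ∪ F={C} → {A,C} (+1)
site 2, node CFN: CF={A,C} ∪ N={T} → {A,C,T} (+1)
site 2, node CFKN: CFN={A,C,T} ∪ K={G} → {A,C,G,T} (+1)
site 2, node BCFKNW: BW={G,T} ∩ CFKN={A,C,G,T} → {G,T} (+0)
per-site changes: [4, 4, 4]; total = 12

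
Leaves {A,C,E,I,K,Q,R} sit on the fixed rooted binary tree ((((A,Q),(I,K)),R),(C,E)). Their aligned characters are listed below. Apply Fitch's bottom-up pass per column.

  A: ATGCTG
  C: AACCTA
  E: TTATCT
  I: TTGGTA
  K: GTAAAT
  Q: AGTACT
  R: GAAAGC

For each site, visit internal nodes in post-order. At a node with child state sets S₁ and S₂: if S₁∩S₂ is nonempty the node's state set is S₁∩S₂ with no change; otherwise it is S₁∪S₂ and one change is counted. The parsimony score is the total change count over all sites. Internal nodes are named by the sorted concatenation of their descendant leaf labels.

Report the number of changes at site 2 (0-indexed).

AQ@0: {A} ∩ {A} = {A} (intersection, +0)
IK@0: {T} ∪ {G} = {G,T} (union, +1)
AIKQ@0: {A} ∪ {G,T} = {A,G,T} (union, +1)
AIKQR@0: {A,G,T} ∩ {G} = {G} (intersection, +0)
CE@0: {A} ∪ {T} = {A,T} (union, +1)
ACEIKQR@0: {G} ∪ {A,T} = {A,G,T} (union, +1)
AQ@1: {T} ∪ {G} = {G,T} (union, +1)
IK@1: {T} ∩ {T} = {T} (intersection, +0)
AIKQ@1: {G,T} ∩ {T} = {T} (intersection, +0)
AIKQR@1: {T} ∪ {A} = {A,T} (union, +1)
CE@1: {A} ∪ {T} = {A,T} (union, +1)
ACEIKQR@1: {A,T} ∩ {A,T} = {A,T} (intersection, +0)
AQ@2: {G} ∪ {T} = {G,T} (union, +1)
IK@2: {G} ∪ {A} = {A,G} (union, +1)
AIKQ@2: {G,T} ∩ {A,G} = {G} (intersection, +0)
AIKQR@2: {G} ∪ {A} = {A,G} (union, +1)
CE@2: {C} ∪ {A} = {A,C} (union, +1)
ACEIKQR@2: {A,G} ∩ {A,C} = {A} (intersection, +0)
AQ@3: {C} ∪ {A} = {A,C} (union, +1)
IK@3: {G} ∪ {A} = {A,G} (union, +1)
AIKQ@3: {A,C} ∩ {A,G} = {A} (intersection, +0)
AIKQR@3: {A} ∩ {A} = {A} (intersection, +0)
CE@3: {C} ∪ {T} = {C,T} (union, +1)
ACEIKQR@3: {A} ∪ {C,T} = {A,C,T} (union, +1)
AQ@4: {T} ∪ {C} = {C,T} (union, +1)
IK@4: {T} ∪ {A} = {A,T} (union, +1)
AIKQ@4: {C,T} ∩ {A,T} = {T} (intersection, +0)
AIKQR@4: {T} ∪ {G} = {G,T} (union, +1)
CE@4: {T} ∪ {C} = {C,T} (union, +1)
ACEIKQR@4: {G,T} ∩ {C,T} = {T} (intersection, +0)
AQ@5: {G} ∪ {T} = {G,T} (union, +1)
IK@5: {A} ∪ {T} = {A,T} (union, +1)
AIKQ@5: {G,T} ∩ {A,T} = {T} (intersection, +0)
AIKQR@5: {T} ∪ {C} = {C,T} (union, +1)
CE@5: {A} ∪ {T} = {A,T} (union, +1)
ACEIKQR@5: {C,T} ∩ {A,T} = {T} (intersection, +0)
per-site changes: [4, 3, 4, 4, 4, 4]; total = 23

4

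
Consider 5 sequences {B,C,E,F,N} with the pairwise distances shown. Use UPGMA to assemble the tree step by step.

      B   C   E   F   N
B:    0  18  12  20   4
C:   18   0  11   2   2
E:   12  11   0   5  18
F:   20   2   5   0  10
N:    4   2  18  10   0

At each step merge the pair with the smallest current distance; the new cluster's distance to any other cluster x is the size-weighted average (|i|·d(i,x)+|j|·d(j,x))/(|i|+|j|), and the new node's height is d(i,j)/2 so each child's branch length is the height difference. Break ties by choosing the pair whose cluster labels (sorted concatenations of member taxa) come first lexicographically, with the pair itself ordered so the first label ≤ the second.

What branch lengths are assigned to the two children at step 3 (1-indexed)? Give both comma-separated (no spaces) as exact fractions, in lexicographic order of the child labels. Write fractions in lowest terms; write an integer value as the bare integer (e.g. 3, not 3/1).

iteration 1: select C,F (d=2); attach at lengths (1, 1); label the merged cluster CF
  updated: d(B,CF)=19, d(CF,E)=8, d(CF,N)=6
iteration 2: select B,N (d=4); attach at lengths (2, 2); label the merged cluster BN
  updated: d(BN,CF)=25/2, d(BN,E)=15
iteration 3: select CF,E (d=8); attach at lengths (3, 4); label the merged cluster CEF
  updated: d(BN,CEF)=40/3
iteration 4: select BN,CEF (d=40/3); attach at lengths (14/3, 8/3); label the merged cluster BCEFN
final tree: ((B:2,N:2):14/3,((C:1,F:1):3,E:4):8/3)
total length: 61/3

3,4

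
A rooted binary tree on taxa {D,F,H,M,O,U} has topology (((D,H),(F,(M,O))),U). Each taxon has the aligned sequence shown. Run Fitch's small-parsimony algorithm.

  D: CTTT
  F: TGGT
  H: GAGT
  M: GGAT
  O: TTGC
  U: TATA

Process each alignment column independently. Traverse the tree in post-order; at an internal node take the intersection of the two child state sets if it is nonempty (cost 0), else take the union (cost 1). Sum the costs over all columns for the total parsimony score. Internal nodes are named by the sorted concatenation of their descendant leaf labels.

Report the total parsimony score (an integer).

[col 0] DH: children D:{C}, H:{G} ∪→ {C,G}; cost 1
[col 0] MO: children M:{G}, O:{T} ∪→ {G,T}; cost 1
[col 0] FMO: children F:{T}, MO:{G,T} ∩→ {T}; cost 0
[col 0] DFHMO: children DH:{C,G}, FMO:{T} ∪→ {C,G,T}; cost 1
[col 0] DFHMOU: children DFHMO:{C,G,T}, U:{T} ∩→ {T}; cost 0
[col 1] DH: children D:{T}, H:{A} ∪→ {A,T}; cost 1
[col 1] MO: children M:{G}, O:{T} ∪→ {G,T}; cost 1
[col 1] FMO: children F:{G}, MO:{G,T} ∩→ {G}; cost 0
[col 1] DFHMO: children DH:{A,T}, FMO:{G} ∪→ {A,G,T}; cost 1
[col 1] DFHMOU: children DFHMO:{A,G,T}, U:{A} ∩→ {A}; cost 0
[col 2] DH: children D:{T}, H:{G} ∪→ {G,T}; cost 1
[col 2] MO: children M:{A}, O:{G} ∪→ {A,G}; cost 1
[col 2] FMO: children F:{G}, MO:{A,G} ∩→ {G}; cost 0
[col 2] DFHMO: children DH:{G,T}, FMO:{G} ∩→ {G}; cost 0
[col 2] DFHMOU: children DFHMO:{G}, U:{T} ∪→ {G,T}; cost 1
[col 3] DH: children D:{T}, H:{T} ∩→ {T}; cost 0
[col 3] MO: children M:{T}, O:{C} ∪→ {C,T}; cost 1
[col 3] FMO: children F:{T}, MO:{C,T} ∩→ {T}; cost 0
[col 3] DFHMO: children DH:{T}, FMO:{T} ∩→ {T}; cost 0
[col 3] DFHMOU: children DFHMO:{T}, U:{A} ∪→ {A,T}; cost 1
per-site changes: [3, 3, 3, 2]; total = 11

11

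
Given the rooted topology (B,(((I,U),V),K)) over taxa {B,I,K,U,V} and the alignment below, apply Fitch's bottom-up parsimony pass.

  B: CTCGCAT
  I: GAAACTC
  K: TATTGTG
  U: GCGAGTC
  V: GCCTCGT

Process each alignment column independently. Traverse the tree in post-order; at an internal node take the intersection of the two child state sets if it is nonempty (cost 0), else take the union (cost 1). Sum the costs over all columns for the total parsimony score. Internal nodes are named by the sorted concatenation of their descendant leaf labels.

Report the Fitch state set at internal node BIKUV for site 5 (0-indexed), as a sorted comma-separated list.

A,T

IU@0: {G} ∩ {G} = {G} (intersection, +0)
IUV@0: {G} ∩ {G} = {G} (intersection, +0)
IKUV@0: {G} ∪ {T} = {G,T} (union, +1)
BIKUV@0: {C} ∪ {G,T} = {C,G,T} (union, +1)
IU@1: {A} ∪ {C} = {A,C} (union, +1)
IUV@1: {A,C} ∩ {C} = {C} (intersection, +0)
IKUV@1: {C} ∪ {A} = {A,C} (union, +1)
BIKUV@1: {T} ∪ {A,C} = {A,C,T} (union, +1)
IU@2: {A} ∪ {G} = {A,G} (union, +1)
IUV@2: {A,G} ∪ {C} = {A,C,G} (union, +1)
IKUV@2: {A,C,G} ∪ {T} = {A,C,G,T} (union, +1)
BIKUV@2: {C} ∩ {A,C,G,T} = {C} (intersection, +0)
IU@3: {A} ∩ {A} = {A} (intersection, +0)
IUV@3: {A} ∪ {T} = {A,T} (union, +1)
IKUV@3: {A,T} ∩ {T} = {T} (intersection, +0)
BIKUV@3: {G} ∪ {T} = {G,T} (union, +1)
IU@4: {C} ∪ {G} = {C,G} (union, +1)
IUV@4: {C,G} ∩ {C} = {C} (intersection, +0)
IKUV@4: {C} ∪ {G} = {C,G} (union, +1)
BIKUV@4: {C} ∩ {C,G} = {C} (intersection, +0)
IU@5: {T} ∩ {T} = {T} (intersection, +0)
IUV@5: {T} ∪ {G} = {G,T} (union, +1)
IKUV@5: {G,T} ∩ {T} = {T} (intersection, +0)
BIKUV@5: {A} ∪ {T} = {A,T} (union, +1)
IU@6: {C} ∩ {C} = {C} (intersection, +0)
IUV@6: {C} ∪ {T} = {C,T} (union, +1)
IKUV@6: {C,T} ∪ {G} = {C,G,T} (union, +1)
BIKUV@6: {T} ∩ {C,G,T} = {T} (intersection, +0)
per-site changes: [2, 3, 3, 2, 2, 2, 2]; total = 16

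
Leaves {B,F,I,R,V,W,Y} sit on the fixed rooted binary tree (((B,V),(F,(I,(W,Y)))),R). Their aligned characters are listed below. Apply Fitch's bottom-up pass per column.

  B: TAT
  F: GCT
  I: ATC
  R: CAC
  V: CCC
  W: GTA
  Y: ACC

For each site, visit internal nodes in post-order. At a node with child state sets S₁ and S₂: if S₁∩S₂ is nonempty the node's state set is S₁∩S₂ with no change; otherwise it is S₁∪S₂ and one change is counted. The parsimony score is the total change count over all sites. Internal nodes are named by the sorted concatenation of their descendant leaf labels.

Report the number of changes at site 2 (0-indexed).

3

[col 0] BV: children B:{T}, V:{C} ∪→ {C,T}; cost 1
[col 0] WY: children W:{G}, Y:{A} ∪→ {A,G}; cost 1
[col 0] IWY: children I:{A}, WY:{A,G} ∩→ {A}; cost 0
[col 0] FIWY: children F:{G}, IWY:{A} ∪→ {A,G}; cost 1
[col 0] BFIVWY: children BV:{C,T}, FIWY:{A,G} ∪→ {A,C,G,T}; cost 1
[col 0] BFIRVWY: children BFIVWY:{A,C,G,T}, R:{C} ∩→ {C}; cost 0
[col 1] BV: children B:{A}, V:{C} ∪→ {A,C}; cost 1
[col 1] WY: children W:{T}, Y:{C} ∪→ {C,T}; cost 1
[col 1] IWY: children I:{T}, WY:{C,T} ∩→ {T}; cost 0
[col 1] FIWY: children F:{C}, IWY:{T} ∪→ {C,T}; cost 1
[col 1] BFIVWY: children BV:{A,C}, FIWY:{C,T} ∩→ {C}; cost 0
[col 1] BFIRVWY: children BFIVWY:{C}, R:{A} ∪→ {A,C}; cost 1
[col 2] BV: children B:{T}, V:{C} ∪→ {C,T}; cost 1
[col 2] WY: children W:{A}, Y:{C} ∪→ {A,C}; cost 1
[col 2] IWY: children I:{C}, WY:{A,C} ∩→ {C}; cost 0
[col 2] FIWY: children F:{T}, IWY:{C} ∪→ {C,T}; cost 1
[col 2] BFIVWY: children BV:{C,T}, FIWY:{C,T} ∩→ {C,T}; cost 0
[col 2] BFIRVWY: children BFIVWY:{C,T}, R:{C} ∩→ {C}; cost 0
per-site changes: [4, 4, 3]; total = 11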